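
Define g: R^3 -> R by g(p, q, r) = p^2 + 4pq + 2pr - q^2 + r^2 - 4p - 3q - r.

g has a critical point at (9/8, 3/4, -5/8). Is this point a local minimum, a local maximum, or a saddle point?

The Hessian is constant: H = [[2, 4, 2], [4, -2, 0], [2, 0, 2]].
Leading principal minors: Δ₁ = 2, Δ₂ = -20, Δ₃ = -32.
The minors fit neither the all-positive nor the alternating-sign pattern, so H is indefinite: a saddle point.

saddle point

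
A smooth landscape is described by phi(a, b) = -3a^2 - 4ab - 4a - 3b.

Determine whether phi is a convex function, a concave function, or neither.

phi is quadratic, so its Hessian is the constant matrix H = [[-6, -4], [-4, 0]].
det(H) = -16, tr(H) = -6.
det(H) < 0, so H is indefinite: neither convex nor concave.

neither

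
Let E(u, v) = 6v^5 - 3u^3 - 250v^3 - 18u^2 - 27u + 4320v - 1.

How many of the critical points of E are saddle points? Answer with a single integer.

E separates as a function of u plus a function of v, so ∇E=0 decouples.
∂E/∂u = -9(u + 1)(u + 3) = 0 at u ∈ {-3, -1}; ∂E/∂v = 30(v - 4)(v - 3)(v + 3)(v + 4) = 0 at v ∈ {-4, -3, 3, 4}.
The Hessian is diagonal: diag(E_uu, E_vv). Second derivatives: E_uu(-3)=18, E_uu(-1)=-18; E_vv(-4)=-1680, E_vv(-3)=1260, E_vv(3)=-1260, E_vv(4)=1680.
Saddle points occur where the two diagonal entries have opposite signs: (-3, -4), (-3, 3), (-1, -3), (-1, 4). Count: 4.

4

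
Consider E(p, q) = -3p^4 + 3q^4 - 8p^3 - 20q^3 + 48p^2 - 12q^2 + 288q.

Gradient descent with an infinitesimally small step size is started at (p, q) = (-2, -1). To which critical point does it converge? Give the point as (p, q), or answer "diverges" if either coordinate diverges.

(0, -2)

E is separable, so gradient descent decouples: p follows -∂E/∂p, q follows -∂E/∂q.
∂E/∂p = -12p(p - 2)(p + 4); at p=-2 this is -192, so p increases.
∂E/∂q = 12(q - 4)(q - 3)(q + 2); at q=-1 this is 240, so q decreases.
p converges to its nearest critical value 0 (a local min of the p-part); q converges to -2. The iterate converges to (0, -2).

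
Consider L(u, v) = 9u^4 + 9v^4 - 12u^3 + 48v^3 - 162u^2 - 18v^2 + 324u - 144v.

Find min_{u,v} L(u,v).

-1857

L(u,v) separates as P(u) + Q(v), so its minimum is min P + min Q.
P'(u) = 36(u - 3)(u - 1)(u + 3) vanishes at u ∈ {-3, 1, 3}; Q'(v) = 36(v - 1)(v + 1)(v + 4) vanishes at v ∈ {-4, -1, 1}.
Local minima of P (where P''>0): P(-3)=-1377, P(3)=-81. Local minima of Q: Q(-4)=-480, Q(1)=-105.
So the global minimum of L is P(-3) + Q(-4) = -1377 − 480 = -1857, attained at (-3, -4).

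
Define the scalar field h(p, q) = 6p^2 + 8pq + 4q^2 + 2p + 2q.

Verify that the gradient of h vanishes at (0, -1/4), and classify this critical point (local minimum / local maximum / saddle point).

∇h = (12p + 8q + 2, 8p + 8q + 2); substituting (0, -1/4) gives ∇h = (0, 0), so (0, -1/4) is indeed a critical point.
The Hessian of h is constant: H = [[12, 8], [8, 8]].
det(H) = 12·8 − 8² = 32.
det(H) > 0 and tr(H) = 20 > 0, so H is positive definite and the point is a local minimum.

local minimum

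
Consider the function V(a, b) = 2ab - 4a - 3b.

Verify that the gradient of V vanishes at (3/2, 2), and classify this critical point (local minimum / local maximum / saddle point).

∇V = (2b - 4, 2a - 3); substituting (3/2, 2) gives ∇V = (0, 0), so (3/2, 2) is indeed a critical point.
The Hessian of V is constant: H = [[0, 2], [2, 0]].
det(H) = 0·0 − 2² = -4.
Since det(H) < 0, H is indefinite and the critical point is a saddle point.

saddle point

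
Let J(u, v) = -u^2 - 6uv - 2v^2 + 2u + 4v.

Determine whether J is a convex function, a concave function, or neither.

J is quadratic, so its Hessian is the constant matrix H = [[-2, -6], [-6, -4]].
det(H) = -28, tr(H) = -6.
det(H) < 0, so H is indefinite: neither convex nor concave.

neither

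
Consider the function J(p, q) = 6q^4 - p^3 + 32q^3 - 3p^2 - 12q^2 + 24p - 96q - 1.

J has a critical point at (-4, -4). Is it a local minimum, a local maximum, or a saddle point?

local minimum

The mixed partial ∂²J/∂p∂q is 0, so the Hessian at any point is diag(J_pp, J_qq) = diag(-6(p + 1), 24(3q^2 + 8q - 1)).
At (-4, -4): H = diag(18, 360).
Both eigenvalues are positive, so H is positive definite: a local minimum.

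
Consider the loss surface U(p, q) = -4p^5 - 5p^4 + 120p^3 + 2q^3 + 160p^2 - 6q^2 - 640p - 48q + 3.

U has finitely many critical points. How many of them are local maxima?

2

U separates as a function of p plus a function of q, so ∇U=0 decouples.
∂U/∂p = -20(p - 4)(p - 1)(p + 2)(p + 4) = 0 at p ∈ {-4, -2, 1, 4}; ∂U/∂q = 6(q - 4)(q + 2) = 0 at q ∈ {-2, 4}.
The Hessian is diagonal: diag(U_pp, U_qq). Second derivatives: U_pp(-4)=1600, U_pp(-2)=-720, U_pp(1)=900, U_pp(4)=-2880; U_qq(-2)=-36, U_qq(4)=36.
Local maxima occur where both diagonal entries negative: (-2, -2), (4, -2). Count: 2.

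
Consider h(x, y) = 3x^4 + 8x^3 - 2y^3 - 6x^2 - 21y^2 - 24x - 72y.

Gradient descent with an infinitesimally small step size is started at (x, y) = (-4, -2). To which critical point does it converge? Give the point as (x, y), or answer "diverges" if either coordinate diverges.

h is separable, so gradient descent decouples: x follows -∂h/∂x, y follows -∂h/∂y.
∂h/∂x = 12(x - 1)(x + 1)(x + 2); at x=-4 this is -360, so x increases.
∂h/∂y = -6(y + 3)(y + 4); at y=-2 this is -12, so y increases.
The y-coordinate has no critical point in that direction and runs off to infinity.

diverges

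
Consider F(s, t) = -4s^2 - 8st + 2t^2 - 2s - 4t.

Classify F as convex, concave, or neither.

F is quadratic, so its Hessian is the constant matrix H = [[-8, -8], [-8, 4]].
det(H) = -96, tr(H) = -4.
det(H) < 0, so H is indefinite: neither convex nor concave.

neither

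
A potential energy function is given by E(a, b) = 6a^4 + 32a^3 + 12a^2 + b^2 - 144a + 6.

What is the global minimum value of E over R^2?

E(a,b) separates as P(a) + Q(b) + 6, so its minimum is min P + min Q + 6.
P'(a) = 24(a - 1)(a + 2)(a + 3) vanishes at a ∈ {-3, -2, 1}; Q'(b) = 2b vanishes at b ∈ {0}.
Local minima of P (where P''>0): P(-3)=162, P(1)=-94. Local minima of Q: Q(0)=0.
So the global minimum of E is P(1) + Q(0) + 6 = -94 + 0 + 6 = -88, attained at (1, 0).

-88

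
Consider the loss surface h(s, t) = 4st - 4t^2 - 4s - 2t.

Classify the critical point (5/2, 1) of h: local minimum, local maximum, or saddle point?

The Hessian of h is constant: H = [[0, 4], [4, -8]].
det(H) = 0·(-8) − 4² = -16.
Since det(H) < 0, H is indefinite and the critical point is a saddle point.

saddle point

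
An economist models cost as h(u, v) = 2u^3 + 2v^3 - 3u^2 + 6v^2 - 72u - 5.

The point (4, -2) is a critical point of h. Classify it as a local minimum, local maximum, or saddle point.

saddle point

The mixed partial ∂²h/∂u∂v is 0, so the Hessian at any point is diag(h_uu, h_vv) = diag(6(2u - 1), 12(v + 1)).
At (4, -2): H = diag(42, -12).
The eigenvalues have opposite signs, so H is indefinite: a saddle point.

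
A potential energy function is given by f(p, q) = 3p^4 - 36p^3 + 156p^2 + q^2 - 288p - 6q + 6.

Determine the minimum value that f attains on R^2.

f(p,q) separates as A(p) + B(q) + 6, so its minimum is min A + min B + 6.
A'(p) = 12(p - 4)(p - 3)(p - 2) vanishes at p ∈ {2, 3, 4}; B'(q) = 2q - 6 vanishes at q ∈ {3}.
Local minima of A (where A''>0): A(2)=-192, A(4)=-192. Local minima of B: B(3)=-9.
So the global minimum of f is A(2) + B(3) + 6 = -192 − 9 + 6 = -195, attained at (2, 3).

-195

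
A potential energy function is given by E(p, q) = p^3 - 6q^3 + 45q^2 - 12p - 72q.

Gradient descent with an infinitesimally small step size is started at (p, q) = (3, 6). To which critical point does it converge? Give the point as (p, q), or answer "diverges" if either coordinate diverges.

E is separable, so gradient descent decouples: p follows -∂E/∂p, q follows -∂E/∂q.
∂E/∂p = 3(p - 2)(p + 2); at p=3 this is 15, so p decreases.
∂E/∂q = -18(q - 4)(q - 1); at q=6 this is -180, so q increases.
The q-coordinate has no critical point in that direction and runs off to infinity.

diverges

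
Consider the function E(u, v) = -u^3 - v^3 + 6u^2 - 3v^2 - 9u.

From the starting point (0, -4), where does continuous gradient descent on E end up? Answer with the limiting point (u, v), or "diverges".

E is separable, so gradient descent decouples: u follows -∂E/∂u, v follows -∂E/∂v.
∂E/∂u = -3(u - 3)(u - 1); at u=0 this is -9, so u increases.
∂E/∂v = -3v(v + 2); at v=-4 this is -24, so v increases.
u converges to its nearest critical value 1 (a local min of the u-part); v converges to -2. The iterate converges to (1, -2).

(1, -2)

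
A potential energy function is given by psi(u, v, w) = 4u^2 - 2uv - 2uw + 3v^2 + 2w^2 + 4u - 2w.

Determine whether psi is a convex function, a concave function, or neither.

psi is quadratic, so its Hessian is the constant matrix H = [[8, -2, -2], [-2, 6, 0], [-2, 0, 4]].
Leading principal minors: 8, 44, 152.
All positive ⇒ H ≻ 0 ⇒ convex.

convex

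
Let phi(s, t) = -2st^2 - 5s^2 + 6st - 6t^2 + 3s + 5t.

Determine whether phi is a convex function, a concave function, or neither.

neither

The term -2st^2 is cubic, so the Hessian is not constant.
∂²phi/∂t² = -4s - 12, which takes both signs as s varies (negative for sufficiently large s). A diagonal entry of the Hessian changing sign means the Hessian is neither positive- nor negative-semidefinite on all of R^2.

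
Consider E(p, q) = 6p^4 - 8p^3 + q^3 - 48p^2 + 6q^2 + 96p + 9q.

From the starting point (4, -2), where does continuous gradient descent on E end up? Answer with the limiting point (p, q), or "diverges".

E is separable, so gradient descent decouples: p follows -∂E/∂p, q follows -∂E/∂q.
∂E/∂p = 24(p - 2)(p - 1)(p + 2); at p=4 this is 864, so p decreases.
∂E/∂q = 3(q + 1)(q + 3); at q=-2 this is -3, so q increases.
p converges to its nearest critical value 2 (a local min of the p-part); q converges to -1. The iterate converges to (2, -1).

(2, -1)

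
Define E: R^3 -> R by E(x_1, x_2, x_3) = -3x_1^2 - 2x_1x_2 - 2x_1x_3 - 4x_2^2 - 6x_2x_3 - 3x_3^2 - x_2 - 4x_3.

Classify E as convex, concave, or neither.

E is quadratic, so its Hessian is the constant matrix H = [[-6, -2, -2], [-2, -8, -6], [-2, -6, -6]].
Leading principal minors: -6, 44, -64.
Signs alternate −, +, − ⇒ H ≺ 0 ⇒ concave.

concave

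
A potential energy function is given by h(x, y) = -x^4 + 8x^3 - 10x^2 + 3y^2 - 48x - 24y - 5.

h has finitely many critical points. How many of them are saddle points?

h separates as a function of x plus a function of y, so ∇h=0 decouples.
∂h/∂x = -4(x - 4)(x - 3)(x + 1) = 0 at x ∈ {-1, 3, 4}; ∂h/∂y = 6(y - 4) = 0 at y ∈ {4}.
The Hessian is diagonal: diag(h_xx, h_yy). Second derivatives: h_xx(-1)=-80, h_xx(3)=16, h_xx(4)=-20; h_yy(4)=6.
Saddle points occur where the two diagonal entries have opposite signs: (-1, 4), (4, 4). Count: 2.

2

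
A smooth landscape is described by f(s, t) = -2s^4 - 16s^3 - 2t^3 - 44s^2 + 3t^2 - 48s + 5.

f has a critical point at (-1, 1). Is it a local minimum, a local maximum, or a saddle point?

The mixed partial ∂²f/∂s∂t is 0, so the Hessian at any point is diag(f_ss, f_tt) = diag(-8(3s^2 + 12s + 11), 6(-2t + 1)).
At (-1, 1): H = diag(-16, -6).
Both eigenvalues are negative, so H is negative definite: a local maximum.

local maximum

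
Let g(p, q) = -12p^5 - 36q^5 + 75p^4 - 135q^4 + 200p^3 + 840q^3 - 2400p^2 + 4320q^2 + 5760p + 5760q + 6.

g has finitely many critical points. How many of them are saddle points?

8

g separates as a function of p plus a function of q, so ∇g=0 decouples.
∂g/∂p = -60(p - 4)(p - 3)(p - 2)(p + 4) = 0 at p ∈ {-4, 2, 3, 4}; ∂g/∂q = -180(q - 4)(q + 1)(q + 2)(q + 4) = 0 at q ∈ {-4, -2, -1, 4}.
The Hessian is diagonal: diag(g_pp, g_qq). Second derivatives: g_pp(-4)=20160, g_pp(2)=-720, g_pp(3)=420, g_pp(4)=-960; g_qq(-4)=8640, g_qq(-2)=-2160, g_qq(-1)=2700, g_qq(4)=-43200.
Saddle points occur where the two diagonal entries have opposite signs: (-4, -2), (-4, 4), (2, -4), (2, -1), (3, -2), (3, 4), (4, -4), (4, -1). Count: 8.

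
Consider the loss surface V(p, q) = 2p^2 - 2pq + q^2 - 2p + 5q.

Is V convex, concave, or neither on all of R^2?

V is quadratic, so its Hessian is the constant matrix H = [[4, -2], [-2, 2]].
det(H) = 4, tr(H) = 6.
det(H) > 0 and tr(H) > 0, so H is positive definite everywhere: convex.

convex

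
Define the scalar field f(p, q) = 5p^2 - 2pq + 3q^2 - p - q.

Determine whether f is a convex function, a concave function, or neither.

f is quadratic, so its Hessian is the constant matrix H = [[10, -2], [-2, 6]].
det(H) = 56, tr(H) = 16.
det(H) > 0 and tr(H) > 0, so H is positive definite everywhere: convex.

convex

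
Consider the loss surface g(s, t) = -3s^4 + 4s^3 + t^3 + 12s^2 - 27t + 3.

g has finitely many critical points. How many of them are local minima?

1

g separates as a function of s plus a function of t, so ∇g=0 decouples.
∂g/∂s = -12s(s - 2)(s + 1) = 0 at s ∈ {-1, 0, 2}; ∂g/∂t = 3(t - 3)(t + 3) = 0 at t ∈ {-3, 3}.
The Hessian is diagonal: diag(g_ss, g_tt). Second derivatives: g_ss(-1)=-36, g_ss(0)=24, g_ss(2)=-72; g_tt(-3)=-18, g_tt(3)=18.
Local minima occur where both diagonal entries positive: (0, 3). Count: 1.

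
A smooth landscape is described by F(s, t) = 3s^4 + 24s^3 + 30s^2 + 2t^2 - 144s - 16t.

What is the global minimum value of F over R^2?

F(s,t) separates as P(s) + Q(t), so its minimum is min P + min Q.
P'(s) = 12(s - 1)(s + 3)(s + 4) vanishes at s ∈ {-4, -3, 1}; Q'(t) = 4(t - 4) vanishes at t ∈ {4}.
Local minima of P (where P''>0): P(-4)=288, P(1)=-87. Local minima of Q: Q(4)=-32.
So the global minimum of F is P(1) + Q(4) = -87 − 32 = -119, attained at (1, 4).

-119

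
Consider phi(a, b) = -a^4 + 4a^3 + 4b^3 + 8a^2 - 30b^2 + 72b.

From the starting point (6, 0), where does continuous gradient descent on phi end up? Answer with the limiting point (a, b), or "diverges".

diverges

phi is separable, so gradient descent decouples: a follows -∂phi/∂a, b follows -∂phi/∂b.
∂phi/∂a = -4a(a - 4)(a + 1); at a=6 this is -336, so a increases.
∂phi/∂b = 12(b - 3)(b - 2); at b=0 this is 72, so b decreases.
The a-coordinate has no critical point in that direction and runs off to infinity.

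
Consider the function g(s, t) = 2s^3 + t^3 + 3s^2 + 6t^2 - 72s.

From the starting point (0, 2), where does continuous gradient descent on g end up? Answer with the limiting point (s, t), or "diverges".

g is separable, so gradient descent decouples: s follows -∂g/∂s, t follows -∂g/∂t.
∂g/∂s = 6(s - 3)(s + 4); at s=0 this is -72, so s increases.
∂g/∂t = 3t(t + 4); at t=2 this is 36, so t decreases.
s converges to its nearest critical value 3 (a local min of the s-part); t converges to 0. The iterate converges to (3, 0).

(3, 0)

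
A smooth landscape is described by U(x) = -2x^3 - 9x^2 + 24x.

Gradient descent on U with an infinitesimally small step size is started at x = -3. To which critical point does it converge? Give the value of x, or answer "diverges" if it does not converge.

U'(x) = -6(x - 1)(x + 4), so U'(-3) = 24.
Gradient descent moves in the -U' direction, i.e. x is decreasing.
The nearest critical point in that direction is x = -4, where U'' = 30 > 0 (a local minimum). The iterate converges there.

-4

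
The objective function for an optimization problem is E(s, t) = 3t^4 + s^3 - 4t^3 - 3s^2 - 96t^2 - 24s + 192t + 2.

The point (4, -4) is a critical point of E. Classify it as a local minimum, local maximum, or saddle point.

local minimum

The mixed partial ∂²E/∂s∂t is 0, so the Hessian at any point is diag(E_ss, E_tt) = diag(6(s - 1), 12(3t^2 - 2t - 16)).
At (4, -4): H = diag(18, 480).
Both eigenvalues are positive, so H is positive definite: a local minimum.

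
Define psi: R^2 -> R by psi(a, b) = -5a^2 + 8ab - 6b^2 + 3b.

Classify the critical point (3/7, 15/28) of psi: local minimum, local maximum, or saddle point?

local maximum

The Hessian of psi is constant: H = [[-10, 8], [8, -12]].
det(H) = (-10)·(-12) − 8² = 56.
det(H) > 0 and tr(H) = -22 < 0, so H is negative definite and the point is a local maximum.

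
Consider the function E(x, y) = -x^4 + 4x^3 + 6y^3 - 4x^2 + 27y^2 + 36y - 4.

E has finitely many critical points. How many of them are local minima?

1

E separates as a function of x plus a function of y, so ∇E=0 decouples.
∂E/∂x = -4x(x - 2)(x - 1) = 0 at x ∈ {0, 1, 2}; ∂E/∂y = 18(y + 1)(y + 2) = 0 at y ∈ {-2, -1}.
The Hessian is diagonal: diag(E_xx, E_yy). Second derivatives: E_xx(0)=-8, E_xx(1)=4, E_xx(2)=-8; E_yy(-2)=-18, E_yy(-1)=18.
Local minima occur where both diagonal entries positive: (1, -1). Count: 1.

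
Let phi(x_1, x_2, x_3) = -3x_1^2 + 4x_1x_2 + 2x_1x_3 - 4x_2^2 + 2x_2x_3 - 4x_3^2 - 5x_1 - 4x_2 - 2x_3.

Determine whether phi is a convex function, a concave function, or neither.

phi is quadratic, so its Hessian is the constant matrix H = [[-6, 4, 2], [4, -8, 2], [2, 2, -8]].
Leading principal minors: -6, 32, -168.
Signs alternate −, +, − ⇒ H ≺ 0 ⇒ concave.

concave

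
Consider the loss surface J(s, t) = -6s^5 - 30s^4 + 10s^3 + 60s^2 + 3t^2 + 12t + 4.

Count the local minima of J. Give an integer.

J separates as a function of s plus a function of t, so ∇J=0 decouples.
∂J/∂s = -30s(s - 1)(s + 1)(s + 4) = 0 at s ∈ {-4, -1, 0, 1}; ∂J/∂t = 6(t + 2) = 0 at t ∈ {-2}.
The Hessian is diagonal: diag(J_ss, J_tt). Second derivatives: J_ss(-4)=1800, J_ss(-1)=-180, J_ss(0)=120, J_ss(1)=-300; J_tt(-2)=6.
Local minima occur where both diagonal entries positive: (-4, -2), (0, -2). Count: 2.

2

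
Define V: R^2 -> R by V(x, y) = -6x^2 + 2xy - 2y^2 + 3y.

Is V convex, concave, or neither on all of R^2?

V is quadratic, so its Hessian is the constant matrix H = [[-12, 2], [2, -4]].
det(H) = 44, tr(H) = -16.
det(H) > 0 and tr(H) < 0, so H is negative definite everywhere: concave.

concave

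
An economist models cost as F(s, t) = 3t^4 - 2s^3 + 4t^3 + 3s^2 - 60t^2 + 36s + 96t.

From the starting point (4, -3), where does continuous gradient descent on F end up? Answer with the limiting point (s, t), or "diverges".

diverges

F is separable, so gradient descent decouples: s follows -∂F/∂s, t follows -∂F/∂t.
∂F/∂s = -6(s - 3)(s + 2); at s=4 this is -36, so s increases.
∂F/∂t = 12(t - 2)(t - 1)(t + 4); at t=-3 this is 240, so t decreases.
The s-coordinate has no critical point in that direction and runs off to infinity.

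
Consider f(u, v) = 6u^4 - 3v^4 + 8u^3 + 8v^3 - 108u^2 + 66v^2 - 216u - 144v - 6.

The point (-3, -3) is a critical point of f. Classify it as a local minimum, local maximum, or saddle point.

The mixed partial ∂²f/∂u∂v is 0, so the Hessian at any point is diag(f_uu, f_vv) = diag(24(3u^2 + 2u - 9), 12(-3v^2 + 4v + 11)).
At (-3, -3): H = diag(288, -336).
The eigenvalues have opposite signs, so H is indefinite: a saddle point.

saddle point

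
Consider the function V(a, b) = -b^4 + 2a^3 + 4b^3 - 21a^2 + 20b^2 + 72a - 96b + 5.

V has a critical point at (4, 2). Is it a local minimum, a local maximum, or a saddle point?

The mixed partial ∂²V/∂a∂b is 0, so the Hessian at any point is diag(V_aa, V_bb) = diag(6(2a - 7), 4(-3b^2 + 6b + 10)).
At (4, 2): H = diag(6, 40).
Both eigenvalues are positive, so H is positive definite: a local minimum.

local minimum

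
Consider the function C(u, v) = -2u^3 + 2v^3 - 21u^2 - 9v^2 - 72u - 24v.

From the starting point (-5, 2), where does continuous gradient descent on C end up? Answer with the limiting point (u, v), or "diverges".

(-4, 4)

C is separable, so gradient descent decouples: u follows -∂C/∂u, v follows -∂C/∂v.
∂C/∂u = -6(u + 3)(u + 4); at u=-5 this is -12, so u increases.
∂C/∂v = 6(v - 4)(v + 1); at v=2 this is -36, so v increases.
u converges to its nearest critical value -4 (a local min of the u-part); v converges to 4. The iterate converges to (-4, 4).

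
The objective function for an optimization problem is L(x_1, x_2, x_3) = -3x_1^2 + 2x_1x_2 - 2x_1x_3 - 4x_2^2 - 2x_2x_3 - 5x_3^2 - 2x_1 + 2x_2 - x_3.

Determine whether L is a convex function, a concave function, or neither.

concave

L is quadratic, so its Hessian is the constant matrix H = [[-6, 2, -2], [2, -8, -2], [-2, -2, -10]].
Leading principal minors: -6, 44, -368.
Signs alternate −, +, − ⇒ H ≺ 0 ⇒ concave.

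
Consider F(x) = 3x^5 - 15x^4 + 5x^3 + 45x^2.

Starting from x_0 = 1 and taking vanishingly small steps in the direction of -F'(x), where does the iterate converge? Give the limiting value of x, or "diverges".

F'(x) = 15x(x - 3)(x - 2)(x + 1), so F'(1) = 60.
Gradient descent moves in the -F' direction, i.e. x is decreasing.
The nearest critical point in that direction is x = 0, where F'' = 90 > 0 (a local minimum). The iterate converges there.

0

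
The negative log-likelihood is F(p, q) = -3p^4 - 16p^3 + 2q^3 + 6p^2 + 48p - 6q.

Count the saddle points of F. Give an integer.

3

F separates as a function of p plus a function of q, so ∇F=0 decouples.
∂F/∂p = -12(p - 1)(p + 1)(p + 4) = 0 at p ∈ {-4, -1, 1}; ∂F/∂q = 6(q - 1)(q + 1) = 0 at q ∈ {-1, 1}.
The Hessian is diagonal: diag(F_pp, F_qq). Second derivatives: F_pp(-4)=-180, F_pp(-1)=72, F_pp(1)=-120; F_qq(-1)=-12, F_qq(1)=12.
Saddle points occur where the two diagonal entries have opposite signs: (-4, 1), (-1, -1), (1, 1). Count: 3.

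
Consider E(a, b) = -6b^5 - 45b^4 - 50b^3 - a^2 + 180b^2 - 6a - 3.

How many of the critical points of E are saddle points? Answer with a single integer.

E separates as a function of a plus a function of b, so ∇E=0 decouples.
∂E/∂a = -2(a + 3) = 0 at a ∈ {-3}; ∂E/∂b = -30b(b - 1)(b + 3)(b + 4) = 0 at b ∈ {-4, -3, 0, 1}.
The Hessian is diagonal: diag(E_aa, E_bb). Second derivatives: E_aa(-3)=-2; E_bb(-4)=600, E_bb(-3)=-360, E_bb(0)=360, E_bb(1)=-600.
Saddle points occur where the two diagonal entries have opposite signs: (-3, -4), (-3, 0). Count: 2.

2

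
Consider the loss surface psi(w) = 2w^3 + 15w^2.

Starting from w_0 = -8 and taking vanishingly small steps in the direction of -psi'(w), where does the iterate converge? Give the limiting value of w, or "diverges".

diverges

psi'(w) = 6w(w + 5), so psi'(-8) = 144.
Gradient descent moves in the -psi' direction, i.e. w is decreasing.
There is no critical point below w=-8, and psi' keeps the same sign, so the iterate runs off to −∞.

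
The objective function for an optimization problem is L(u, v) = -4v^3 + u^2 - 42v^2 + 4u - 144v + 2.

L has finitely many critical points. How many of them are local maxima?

L separates as a function of u plus a function of v, so ∇L=0 decouples.
∂L/∂u = 2(u + 2) = 0 at u ∈ {-2}; ∂L/∂v = -12(v + 3)(v + 4) = 0 at v ∈ {-4, -3}.
The Hessian is diagonal: diag(L_uu, L_vv). Second derivatives: L_uu(-2)=2; L_vv(-4)=12, L_vv(-3)=-12.
Local maxima occur where both diagonal entries negative: none. Count: 0.

0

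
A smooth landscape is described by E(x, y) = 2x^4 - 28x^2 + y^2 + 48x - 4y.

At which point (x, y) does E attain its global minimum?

(-3, 2)

E(x,y) separates as P(x) + Q(y), so its minimum is min P + min Q.
P'(x) = 8(x - 2)(x - 1)(x + 3) vanishes at x ∈ {-3, 1, 2}; Q'(y) = 2y - 4 vanishes at y ∈ {2}.
Local minima of P (where P''>0): P(-3)=-234, P(2)=16. Local minima of Q: Q(2)=-4.
So the global minimum of E is P(-3) + Q(2) = -234 − 4 = -238, attained at (-3, 2).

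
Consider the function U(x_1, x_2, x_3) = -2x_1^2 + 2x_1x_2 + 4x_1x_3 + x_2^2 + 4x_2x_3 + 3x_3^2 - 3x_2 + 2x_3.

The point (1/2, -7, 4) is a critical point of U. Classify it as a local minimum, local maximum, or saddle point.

The Hessian is constant: H = [[-4, 2, 4], [2, 2, 4], [4, 4, 6]].
Leading principal minors: Δ₁ = -4, Δ₂ = -12, Δ₃ = 24.
The minors fit neither the all-positive nor the alternating-sign pattern, so H is indefinite: a saddle point.

saddle point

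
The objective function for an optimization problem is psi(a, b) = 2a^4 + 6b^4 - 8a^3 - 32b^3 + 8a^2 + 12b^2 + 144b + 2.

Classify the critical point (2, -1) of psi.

The mixed partial ∂²psi/∂a∂b is 0, so the Hessian at any point is diag(psi_aa, psi_bb) = diag(8(3a^2 - 6a + 2), 24(3b^2 - 8b + 1)).
At (2, -1): H = diag(16, 288).
Both eigenvalues are positive, so H is positive definite: a local minimum.

local minimum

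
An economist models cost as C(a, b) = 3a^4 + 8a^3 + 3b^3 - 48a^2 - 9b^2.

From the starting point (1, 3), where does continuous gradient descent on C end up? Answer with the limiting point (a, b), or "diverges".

(2, 2)

C is separable, so gradient descent decouples: a follows -∂C/∂a, b follows -∂C/∂b.
∂C/∂a = 12a(a - 2)(a + 4); at a=1 this is -60, so a increases.
∂C/∂b = 9b(b - 2); at b=3 this is 27, so b decreases.
a converges to its nearest critical value 2 (a local min of the a-part); b converges to 2. The iterate converges to (2, 2).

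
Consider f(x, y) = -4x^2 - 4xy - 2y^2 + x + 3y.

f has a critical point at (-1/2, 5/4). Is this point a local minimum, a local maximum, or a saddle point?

The Hessian of f is constant: H = [[-8, -4], [-4, -4]].
det(H) = (-8)·(-4) − (-4)² = 16.
det(H) > 0 and tr(H) = -12 < 0, so H is negative definite and the point is a local maximum.

local maximum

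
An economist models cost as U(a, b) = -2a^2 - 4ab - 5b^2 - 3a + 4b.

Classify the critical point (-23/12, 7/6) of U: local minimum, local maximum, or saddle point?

local maximum

The Hessian of U is constant: H = [[-4, -4], [-4, -10]].
det(H) = (-4)·(-10) − (-4)² = 24.
det(H) > 0 and tr(H) = -14 < 0, so H is negative definite and the point is a local maximum.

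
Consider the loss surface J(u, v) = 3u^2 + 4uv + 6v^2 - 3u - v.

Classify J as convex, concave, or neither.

convex

J is quadratic, so its Hessian is the constant matrix H = [[6, 4], [4, 12]].
det(H) = 56, tr(H) = 18.
det(H) > 0 and tr(H) > 0, so H is positive definite everywhere: convex.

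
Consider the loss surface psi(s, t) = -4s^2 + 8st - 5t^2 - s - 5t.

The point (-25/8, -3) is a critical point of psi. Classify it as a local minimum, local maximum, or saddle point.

The Hessian of psi is constant: H = [[-8, 8], [8, -10]].
det(H) = (-8)·(-10) − 8² = 16.
det(H) > 0 and tr(H) = -18 < 0, so H is negative definite and the point is a local maximum.

local maximum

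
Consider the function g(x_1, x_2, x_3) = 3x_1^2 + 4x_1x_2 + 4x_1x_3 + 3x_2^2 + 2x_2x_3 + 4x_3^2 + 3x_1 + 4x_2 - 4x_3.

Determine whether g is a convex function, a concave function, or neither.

convex

g is quadratic, so its Hessian is the constant matrix H = [[6, 4, 4], [4, 6, 2], [4, 2, 8]].
Leading principal minors: 6, 20, 104.
All positive ⇒ H ≻ 0 ⇒ convex.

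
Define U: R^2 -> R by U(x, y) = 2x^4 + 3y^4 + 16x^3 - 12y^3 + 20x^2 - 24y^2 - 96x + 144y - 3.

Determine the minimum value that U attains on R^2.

-301

U(x,y) separates as P(x) + Q(y) − 3, so its minimum is min P + min Q − 3.
P'(x) = 8(x - 1)(x + 3)(x + 4) vanishes at x ∈ {-4, -3, 1}; Q'(y) = 12(y - 3)(y - 2)(y + 2) vanishes at y ∈ {-2, 2, 3}.
Local minima of P (where P''>0): P(-4)=192, P(1)=-58. Local minima of Q: Q(-2)=-240, Q(3)=135.
So the global minimum of U is P(1) + Q(-2) − 3 = -58 − 240 − 3 = -301, attained at (1, -2).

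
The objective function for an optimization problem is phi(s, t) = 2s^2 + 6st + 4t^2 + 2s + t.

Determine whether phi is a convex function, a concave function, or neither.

phi is quadratic, so its Hessian is the constant matrix H = [[4, 6], [6, 8]].
det(H) = -4, tr(H) = 12.
det(H) < 0, so H is indefinite: neither convex nor concave.

neither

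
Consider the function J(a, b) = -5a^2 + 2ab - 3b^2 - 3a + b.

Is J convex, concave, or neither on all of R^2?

J is quadratic, so its Hessian is the constant matrix H = [[-10, 2], [2, -6]].
det(H) = 56, tr(H) = -16.
det(H) > 0 and tr(H) < 0, so H is negative definite everywhere: concave.

concave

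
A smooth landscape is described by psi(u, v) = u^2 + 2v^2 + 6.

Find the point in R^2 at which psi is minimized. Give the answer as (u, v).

(0, 0)

psi(u,v) separates as P(u) + Q(v) + 6, so its minimum is min P + min Q + 6.
P'(u) = 2u vanishes at u ∈ {0}; Q'(v) = 4v vanishes at v ∈ {0}.
Local minima of P (where P''>0): P(0)=0. Local minima of Q: Q(0)=0.
So the global minimum of psi is P(0) + Q(0) + 6 = 0 + 0 + 6 = 6, attained at (0, 0).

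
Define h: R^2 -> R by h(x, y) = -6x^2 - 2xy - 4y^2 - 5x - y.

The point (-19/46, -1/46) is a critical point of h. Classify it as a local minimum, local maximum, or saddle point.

The Hessian of h is constant: H = [[-12, -2], [-2, -8]].
det(H) = (-12)·(-8) − (-2)² = 92.
det(H) > 0 and tr(H) = -20 < 0, so H is negative definite and the point is a local maximum.

local maximum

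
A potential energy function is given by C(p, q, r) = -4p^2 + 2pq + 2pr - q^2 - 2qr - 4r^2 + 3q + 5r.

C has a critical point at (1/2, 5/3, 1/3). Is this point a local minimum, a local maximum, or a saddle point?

The Hessian is constant: H = [[-8, 2, 2], [2, -2, -2], [2, -2, -8]].
Leading principal minors: Δ₁ = -8, Δ₂ = 12, Δ₃ = -72.
The minors alternate sign starting negative (−, +, −), so H is negative definite: a local maximum.

local maximum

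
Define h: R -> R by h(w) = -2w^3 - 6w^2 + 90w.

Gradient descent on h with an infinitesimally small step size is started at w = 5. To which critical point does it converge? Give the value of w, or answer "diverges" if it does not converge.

diverges

h'(w) = -6(w - 3)(w + 5), so h'(5) = -120.
Gradient descent moves in the -h' direction, i.e. w is increasing.
There is no critical point above w=5, and h' keeps the same sign, so the iterate runs off to +∞.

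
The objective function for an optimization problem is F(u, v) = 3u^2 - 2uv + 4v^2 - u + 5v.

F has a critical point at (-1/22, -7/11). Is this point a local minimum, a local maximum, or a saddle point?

The Hessian of F is constant: H = [[6, -2], [-2, 8]].
det(H) = 6·8 − (-2)² = 44.
det(H) > 0 and tr(H) = 14 > 0, so H is positive definite and the point is a local minimum.

local minimum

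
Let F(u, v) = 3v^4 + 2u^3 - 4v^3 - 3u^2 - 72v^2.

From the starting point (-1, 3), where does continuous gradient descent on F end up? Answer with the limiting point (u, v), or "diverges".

F is separable, so gradient descent decouples: u follows -∂F/∂u, v follows -∂F/∂v.
∂F/∂u = 6u(u - 1); at u=-1 this is 12, so u decreases.
∂F/∂v = 12v(v - 4)(v + 3); at v=3 this is -216, so v increases.
The u-coordinate has no critical point in that direction and runs off to infinity.

diverges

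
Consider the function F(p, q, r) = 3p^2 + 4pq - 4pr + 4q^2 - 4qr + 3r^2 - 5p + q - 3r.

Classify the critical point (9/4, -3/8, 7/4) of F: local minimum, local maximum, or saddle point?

The Hessian is constant: H = [[6, 4, -4], [4, 8, -4], [-4, -4, 6]].
Leading principal minors: Δ₁ = 6, Δ₂ = 32, Δ₃ = 96.
All leading minors are positive, so H is positive definite: a local minimum.

local minimum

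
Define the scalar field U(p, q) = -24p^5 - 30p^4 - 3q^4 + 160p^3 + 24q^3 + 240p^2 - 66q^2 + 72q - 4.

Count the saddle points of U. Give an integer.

6

U separates as a function of p plus a function of q, so ∇U=0 decouples.
∂U/∂p = -120p(p - 2)(p + 1)(p + 2) = 0 at p ∈ {-2, -1, 0, 2}; ∂U/∂q = -12(q - 3)(q - 2)(q - 1) = 0 at q ∈ {1, 2, 3}.
The Hessian is diagonal: diag(U_pp, U_qq). Second derivatives: U_pp(-2)=960, U_pp(-1)=-360, U_pp(0)=480, U_pp(2)=-2880; U_qq(1)=-24, U_qq(2)=12, U_qq(3)=-24.
Saddle points occur where the two diagonal entries have opposite signs: (-2, 1), (-2, 3), (-1, 2), (0, 1), (0, 3), (2, 2). Count: 6.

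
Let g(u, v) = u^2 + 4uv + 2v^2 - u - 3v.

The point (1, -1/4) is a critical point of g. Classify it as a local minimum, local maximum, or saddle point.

saddle point

The Hessian of g is constant: H = [[2, 4], [4, 4]].
det(H) = 2·4 − 4² = -8.
Since det(H) < 0, H is indefinite and the critical point is a saddle point.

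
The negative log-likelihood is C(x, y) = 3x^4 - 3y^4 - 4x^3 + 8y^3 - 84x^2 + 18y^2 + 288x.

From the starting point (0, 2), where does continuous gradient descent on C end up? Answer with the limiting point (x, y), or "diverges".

C is separable, so gradient descent decouples: x follows -∂C/∂x, y follows -∂C/∂y.
∂C/∂x = 12(x - 3)(x - 2)(x + 4); at x=0 this is 288, so x decreases.
∂C/∂y = -12y(y - 3)(y + 1); at y=2 this is 72, so y decreases.
x converges to its nearest critical value -4 (a local min of the x-part); y converges to 0. The iterate converges to (-4, 0).

(-4, 0)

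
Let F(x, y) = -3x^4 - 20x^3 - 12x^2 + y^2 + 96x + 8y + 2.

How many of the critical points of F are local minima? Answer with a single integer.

1

F separates as a function of x plus a function of y, so ∇F=0 decouples.
∂F/∂x = -12(x - 1)(x + 2)(x + 4) = 0 at x ∈ {-4, -2, 1}; ∂F/∂y = 2(y + 4) = 0 at y ∈ {-4}.
The Hessian is diagonal: diag(F_xx, F_yy). Second derivatives: F_xx(-4)=-120, F_xx(-2)=72, F_xx(1)=-180; F_yy(-4)=2.
Local minima occur where both diagonal entries positive: (-2, -4). Count: 1.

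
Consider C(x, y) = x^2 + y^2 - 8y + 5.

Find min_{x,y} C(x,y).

-11

C(x,y) separates as P(x) + Q(y) + 5, so its minimum is min P + min Q + 5.
P'(x) = 2x vanishes at x ∈ {0}; Q'(y) = 2y - 8 vanishes at y ∈ {4}.
Local minima of P (where P''>0): P(0)=0. Local minima of Q: Q(4)=-16.
So the global minimum of C is P(0) + Q(4) + 5 = 0 − 16 + 5 = -11, attained at (0, 4).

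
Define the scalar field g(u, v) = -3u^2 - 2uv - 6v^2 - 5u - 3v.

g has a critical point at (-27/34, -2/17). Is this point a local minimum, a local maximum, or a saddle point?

The Hessian of g is constant: H = [[-6, -2], [-2, -12]].
det(H) = (-6)·(-12) − (-2)² = 68.
det(H) > 0 and tr(H) = -18 < 0, so H is negative definite and the point is a local maximum.

local maximum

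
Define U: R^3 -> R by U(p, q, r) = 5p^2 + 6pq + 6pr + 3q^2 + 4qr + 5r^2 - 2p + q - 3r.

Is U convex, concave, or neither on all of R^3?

U is quadratic, so its Hessian is the constant matrix H = [[10, 6, 6], [6, 6, 4], [6, 4, 10]].
Leading principal minors: 10, 24, 152.
All positive ⇒ H ≻ 0 ⇒ convex.

convex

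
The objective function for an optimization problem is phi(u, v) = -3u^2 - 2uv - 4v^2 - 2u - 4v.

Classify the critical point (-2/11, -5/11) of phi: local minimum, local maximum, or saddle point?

The Hessian of phi is constant: H = [[-6, -2], [-2, -8]].
det(H) = (-6)·(-8) − (-2)² = 44.
det(H) > 0 and tr(H) = -14 < 0, so H is negative definite and the point is a local maximum.

local maximum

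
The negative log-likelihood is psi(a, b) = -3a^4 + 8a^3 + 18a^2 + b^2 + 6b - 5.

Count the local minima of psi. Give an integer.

1

psi separates as a function of a plus a function of b, so ∇psi=0 decouples.
∂psi/∂a = -12a(a - 3)(a + 1) = 0 at a ∈ {-1, 0, 3}; ∂psi/∂b = 2(b + 3) = 0 at b ∈ {-3}.
The Hessian is diagonal: diag(psi_aa, psi_bb). Second derivatives: psi_aa(-1)=-48, psi_aa(0)=36, psi_aa(3)=-144; psi_bb(-3)=2.
Local minima occur where both diagonal entries positive: (0, -3). Count: 1.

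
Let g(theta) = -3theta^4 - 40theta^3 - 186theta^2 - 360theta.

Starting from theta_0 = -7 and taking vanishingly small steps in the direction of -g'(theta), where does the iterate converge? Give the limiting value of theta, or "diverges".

g'(theta) = -12(theta + 2)(theta + 3)(theta + 5), so g'(-7) = 480.
Gradient descent moves in the -g' direction, i.e. theta is decreasing.
There is no critical point below theta=-7, and g' keeps the same sign, so the iterate runs off to −∞.

diverges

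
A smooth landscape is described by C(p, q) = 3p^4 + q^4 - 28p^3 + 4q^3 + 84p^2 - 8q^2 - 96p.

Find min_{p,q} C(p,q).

-192

C(p,q) separates as A(p) + B(q), so its minimum is min A + min B.
A'(p) = 12(p - 4)(p - 2)(p - 1) vanishes at p ∈ {1, 2, 4}; B'(q) = 4q(q - 1)(q + 4) vanishes at q ∈ {-4, 0, 1}.
Local minima of A (where A''>0): A(1)=-37, A(4)=-64. Local minima of B: B(-4)=-128, B(1)=-3.
So the global minimum of C is A(4) + B(-4) = -64 − 128 = -192, attained at (4, -4).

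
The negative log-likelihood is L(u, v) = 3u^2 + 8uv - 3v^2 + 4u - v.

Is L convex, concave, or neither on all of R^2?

neither

L is quadratic, so its Hessian is the constant matrix H = [[6, 8], [8, -6]].
det(H) = -100, tr(H) = 0.
det(H) < 0, so H is indefinite: neither convex nor concave.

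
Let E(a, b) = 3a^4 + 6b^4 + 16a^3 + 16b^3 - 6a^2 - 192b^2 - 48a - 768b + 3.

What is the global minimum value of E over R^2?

E(a,b) separates as P(a) + Q(b) + 3, so its minimum is min P + min Q + 3.
P'(a) = 12(a - 1)(a + 1)(a + 4) vanishes at a ∈ {-4, -1, 1}; Q'(b) = 24(b - 4)(b + 2)(b + 4) vanishes at b ∈ {-4, -2, 4}.
Local minima of P (where P''>0): P(-4)=-160, P(1)=-35. Local minima of Q: Q(-4)=512, Q(4)=-3584.
So the global minimum of E is P(-4) + Q(4) + 3 = -160 − 3584 + 3 = -3741, attained at (-4, 4).

-3741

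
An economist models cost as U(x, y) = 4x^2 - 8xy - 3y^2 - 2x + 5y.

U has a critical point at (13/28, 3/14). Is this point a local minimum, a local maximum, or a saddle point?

The Hessian of U is constant: H = [[8, -8], [-8, -6]].
det(H) = 8·(-6) − (-8)² = -112.
Since det(H) < 0, H is indefinite and the critical point is a saddle point.

saddle point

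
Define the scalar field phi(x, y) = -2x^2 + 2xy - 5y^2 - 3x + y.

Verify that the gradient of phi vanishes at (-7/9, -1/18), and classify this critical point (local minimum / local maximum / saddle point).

local maximum

∇phi = (-4x + 2y - 3, 2x - 10y + 1); substituting (-7/9, -1/18) gives ∇phi = (0, 0), so (-7/9, -1/18) is indeed a critical point.
The Hessian of phi is constant: H = [[-4, 2], [2, -10]].
det(H) = (-4)·(-10) − 2² = 36.
det(H) > 0 and tr(H) = -14 < 0, so H is negative definite and the point is a local maximum.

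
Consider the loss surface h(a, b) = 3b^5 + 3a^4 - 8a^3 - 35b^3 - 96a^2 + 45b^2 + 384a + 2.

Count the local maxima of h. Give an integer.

2

h separates as a function of a plus a function of b, so ∇h=0 decouples.
∂h/∂a = 12(a - 4)(a - 2)(a + 4) = 0 at a ∈ {-4, 2, 4}; ∂h/∂b = 15b(b - 2)(b - 1)(b + 3) = 0 at b ∈ {-3, 0, 1, 2}.
The Hessian is diagonal: diag(h_aa, h_bb). Second derivatives: h_aa(-4)=576, h_aa(2)=-144, h_aa(4)=192; h_bb(-3)=-900, h_bb(0)=90, h_bb(1)=-60, h_bb(2)=150.
Local maxima occur where both diagonal entries negative: (2, -3), (2, 1). Count: 2.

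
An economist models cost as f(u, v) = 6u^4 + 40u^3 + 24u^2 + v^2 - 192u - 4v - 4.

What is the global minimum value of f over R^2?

-130

f(u,v) separates as P(u) + Q(v) − 4, so its minimum is min P + min Q − 4.
P'(u) = 24(u - 1)(u + 2)(u + 4) vanishes at u ∈ {-4, -2, 1}; Q'(v) = 2v - 4 vanishes at v ∈ {2}.
Local minima of P (where P''>0): P(-4)=128, P(1)=-122. Local minima of Q: Q(2)=-4.
So the global minimum of f is P(1) + Q(2) − 4 = -122 − 4 − 4 = -130, attained at (1, 2).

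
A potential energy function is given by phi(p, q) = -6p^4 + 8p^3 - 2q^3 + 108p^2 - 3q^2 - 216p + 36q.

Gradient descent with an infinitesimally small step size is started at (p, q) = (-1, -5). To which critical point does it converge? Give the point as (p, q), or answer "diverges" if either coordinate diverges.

phi is separable, so gradient descent decouples: p follows -∂phi/∂p, q follows -∂phi/∂q.
∂phi/∂p = -24(p - 3)(p - 1)(p + 3); at p=-1 this is -384, so p increases.
∂phi/∂q = -6(q - 2)(q + 3); at q=-5 this is -84, so q increases.
p converges to its nearest critical value 1 (a local min of the p-part); q converges to -3. The iterate converges to (1, -3).

(1, -3)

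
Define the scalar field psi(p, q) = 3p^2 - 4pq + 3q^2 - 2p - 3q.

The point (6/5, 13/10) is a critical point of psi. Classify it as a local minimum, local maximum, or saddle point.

The Hessian of psi is constant: H = [[6, -4], [-4, 6]].
det(H) = 6·6 − (-4)² = 20.
det(H) > 0 and tr(H) = 12 > 0, so H is positive definite and the point is a local minimum.

local minimum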